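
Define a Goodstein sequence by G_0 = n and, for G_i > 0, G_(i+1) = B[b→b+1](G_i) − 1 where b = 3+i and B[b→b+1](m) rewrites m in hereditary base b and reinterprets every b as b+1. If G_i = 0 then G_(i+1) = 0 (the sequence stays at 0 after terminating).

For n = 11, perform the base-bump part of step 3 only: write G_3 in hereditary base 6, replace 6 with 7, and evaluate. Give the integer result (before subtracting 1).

i=0: 11 = 3^2 + 2 (b=3); 3→4: 4^2 + 2 = 18; 18−1 = 17
i=1: 17 = 4^2 + 1 (b=4); 4→5: 5^2 + 1 = 26; 26−1 = 25
i=2: 25 = 5^2 (b=5); 5→6: 6^2 = 36; 36−1 = 35
i=3: 35 = 5·6 + 5 (b=6); 6→7: 5·7 + 5 = 40; 40−1 = 39

40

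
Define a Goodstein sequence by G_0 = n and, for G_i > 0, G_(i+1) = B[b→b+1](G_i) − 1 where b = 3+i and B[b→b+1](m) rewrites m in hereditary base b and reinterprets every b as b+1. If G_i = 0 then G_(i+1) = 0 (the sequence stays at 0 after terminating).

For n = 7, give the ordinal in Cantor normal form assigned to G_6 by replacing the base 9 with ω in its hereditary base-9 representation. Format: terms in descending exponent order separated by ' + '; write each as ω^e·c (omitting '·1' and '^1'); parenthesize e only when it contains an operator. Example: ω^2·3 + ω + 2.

ω

(0) 7|_3 = 2·3 + 1 ↦ 2·4 + 1|_4 = 9 ⇒ 8
(1) 8|_4 = 2·4 ↦ 2·5|_5 = 10 ⇒ 9
(2) 9|_5 = 5 + 4 ↦ 6 + 4|_6 = 10 ⇒ 9
(3) 9|_6 = 6 + 3 ↦ 7 + 3|_7 = 10 ⇒ 9
(4) 9|_7 = 7 + 2 ↦ 8 + 2|_8 = 10 ⇒ 9
(5) 9|_8 = 8 + 1 ↦ 9 + 1|_9 = 10 ⇒ 9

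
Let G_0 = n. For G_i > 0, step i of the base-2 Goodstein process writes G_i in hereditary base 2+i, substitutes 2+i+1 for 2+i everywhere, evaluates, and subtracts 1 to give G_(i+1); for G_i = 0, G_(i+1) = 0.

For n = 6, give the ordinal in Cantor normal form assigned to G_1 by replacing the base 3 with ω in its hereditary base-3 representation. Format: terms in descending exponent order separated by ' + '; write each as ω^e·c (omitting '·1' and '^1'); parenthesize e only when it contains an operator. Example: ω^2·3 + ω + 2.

[0] 6 ≡ 2^2 + 2 (base 2). Lift 3: 30. −1: 29.
[1] 29 ≡ 3^3 + 2 (base 3). Lift 4: 258. −1: 257.

ω^ω + 2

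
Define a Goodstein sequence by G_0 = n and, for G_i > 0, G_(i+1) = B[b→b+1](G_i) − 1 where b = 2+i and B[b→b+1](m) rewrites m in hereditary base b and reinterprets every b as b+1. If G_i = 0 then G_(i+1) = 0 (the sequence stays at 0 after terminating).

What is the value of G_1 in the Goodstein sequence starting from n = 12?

107

step 0: 12 = 2^(2 + 1) + 2^2; sub 3 for 2: 3^(3 + 1) + 3^3; = 108; G_1 = 108−1 = 107
step 1: 107 = 3^(3 + 1) + 2·3^2 + 2·3 + 2; sub 4 for 3: 4^(4 + 1) + 2·4^2 + 2·4 + 2; = 1066; G_2 = 1066−1 = 1065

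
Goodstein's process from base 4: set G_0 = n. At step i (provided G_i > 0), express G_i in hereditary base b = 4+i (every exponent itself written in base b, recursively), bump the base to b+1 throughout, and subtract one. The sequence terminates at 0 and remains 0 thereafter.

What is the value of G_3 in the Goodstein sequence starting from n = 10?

base 4: 10 = 2·4 + 2; at 5: 2·5 + 2 = 12; next = 11
base 5: 11 = 2·5 + 1; at 6: 2·6 + 1 = 13; next = 12
base 6: 12 = 2·6; at 7: 2·7 = 14; next = 13

13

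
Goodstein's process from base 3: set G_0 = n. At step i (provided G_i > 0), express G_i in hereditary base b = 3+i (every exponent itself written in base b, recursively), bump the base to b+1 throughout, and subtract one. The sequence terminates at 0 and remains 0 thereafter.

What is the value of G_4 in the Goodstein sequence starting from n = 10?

30

(0) 10|_3 = 3^2 + 1 ↦ 4^2 + 1|_4 = 17 ⇒ 16
(1) 16|_4 = 4^2 ↦ 5^2|_5 = 25 ⇒ 24
(2) 24|_5 = 4·5 + 4 ↦ 4·6 + 4|_6 = 28 ⇒ 27
(3) 27|_6 = 4·6 + 3 ↦ 4·7 + 3|_7 = 31 ⇒ 30
(4) 30|_7 = 4·7 + 2 ↦ 4·8 + 2|_8 = 34 ⇒ 33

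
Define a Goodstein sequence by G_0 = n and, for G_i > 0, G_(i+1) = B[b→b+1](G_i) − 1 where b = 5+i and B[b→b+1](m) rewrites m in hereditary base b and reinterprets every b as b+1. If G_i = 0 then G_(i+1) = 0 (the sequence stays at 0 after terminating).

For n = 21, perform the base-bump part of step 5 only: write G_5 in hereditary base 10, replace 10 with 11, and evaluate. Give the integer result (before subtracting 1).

i=0: 21 = 4·5 + 1 (b=5); 5→6: 4·6 + 1 = 25; 25−1 = 24
i=1: 24 = 4·6 (b=6); 6→7: 4·7 = 28; 28−1 = 27
i=2: 27 = 3·7 + 6 (b=7); 7→8: 3·8 + 6 = 30; 30−1 = 29
i=3: 29 = 3·8 + 5 (b=8); 8→9: 3·9 + 5 = 32; 32−1 = 31
i=4: 31 = 3·9 + 4 (b=9); 9→10: 3·10 + 4 = 34; 34−1 = 33

36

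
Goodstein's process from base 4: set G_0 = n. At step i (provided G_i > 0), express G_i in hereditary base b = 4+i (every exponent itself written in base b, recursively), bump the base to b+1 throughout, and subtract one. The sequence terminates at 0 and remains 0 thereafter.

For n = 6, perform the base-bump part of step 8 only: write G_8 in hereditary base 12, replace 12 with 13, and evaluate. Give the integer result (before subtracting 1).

(0) 6|_4 = 4 + 2 ↦ 5 + 2|_5 = 7 ⇒ 6
(1) 6|_5 = 5 + 1 ↦ 6 + 1|_6 = 7 ⇒ 6
(2) 6|_6 = 6 ↦ 7|_7 = 7 ⇒ 6
(3) 6|_7 = 6 ↦ 6|_8 = 6 ⇒ 5
(4) 5|_8 = 5 ↦ 5|_9 = 5 ⇒ 4
(5) 4|_9 = 4 ↦ 4|_10 = 4 ⇒ 3
(6) 3|_10 = 3 ↦ 3|_11 = 3 ⇒ 2
(7) 2|_11 = 2 ↦ 2|_12 = 2 ⇒ 1

1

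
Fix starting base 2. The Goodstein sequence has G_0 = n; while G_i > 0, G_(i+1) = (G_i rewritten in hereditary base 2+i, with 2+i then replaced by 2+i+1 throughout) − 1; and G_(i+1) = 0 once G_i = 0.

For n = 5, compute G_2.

(0) 5|_2 = 2^2 + 1 ↦ 3^3 + 1|_3 = 28 ⇒ 27
(1) 27|_3 = 3^3 ↦ 4^4|_4 = 256 ⇒ 255
(2) 255|_4 = 3·4^3 + 3·4^2 + 3·4 + 3 ↦ 3·5^3 + 3·5^2 + 3·5 + 3|_5 = 468 ⇒ 467

255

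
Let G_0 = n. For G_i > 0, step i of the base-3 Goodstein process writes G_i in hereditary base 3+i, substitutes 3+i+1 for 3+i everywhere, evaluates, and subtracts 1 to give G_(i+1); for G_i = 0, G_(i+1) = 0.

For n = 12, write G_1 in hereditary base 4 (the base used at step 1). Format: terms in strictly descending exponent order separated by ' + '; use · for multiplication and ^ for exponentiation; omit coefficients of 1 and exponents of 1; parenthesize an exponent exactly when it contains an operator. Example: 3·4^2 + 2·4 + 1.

4^2 + 3

step 0: 12 = 3^2 + 3; sub 4 for 3: 4^2 + 4; = 20; G_1 = 20−1 = 19
step 1: 19 = 4^2 + 3; sub 5 for 4: 5^2 + 3; = 28; G_2 = 28−1 = 27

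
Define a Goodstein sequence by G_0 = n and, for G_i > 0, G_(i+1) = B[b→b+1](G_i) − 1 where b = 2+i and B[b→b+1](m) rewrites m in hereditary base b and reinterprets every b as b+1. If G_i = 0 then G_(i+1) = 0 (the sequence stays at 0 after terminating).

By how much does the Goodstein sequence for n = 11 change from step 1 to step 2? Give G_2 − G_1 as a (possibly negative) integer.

943

G_0 = 11. HB_2(11) = 2^(2 + 1) + 2 + 1. Bump = 85. G_1 = 84.
G_1 = 84. HB_3(84) = 3^(3 + 1) + 3. Bump = 1028. G_2 = 1027.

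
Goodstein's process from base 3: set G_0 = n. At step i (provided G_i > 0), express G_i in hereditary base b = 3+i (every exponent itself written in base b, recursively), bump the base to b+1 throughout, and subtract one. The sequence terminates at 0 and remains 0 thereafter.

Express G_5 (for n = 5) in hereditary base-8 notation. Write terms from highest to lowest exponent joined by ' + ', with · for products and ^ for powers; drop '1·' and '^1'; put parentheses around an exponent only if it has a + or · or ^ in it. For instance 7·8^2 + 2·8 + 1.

G_0=5  [base 3] 3 + 2  →[3↦4]→  4 + 2 = 6  −1 ⇒ G_1=5
G_1=5  [base 4] 4 + 1  →[4↦5]→  5 + 1 = 6  −1 ⇒ G_2=5
G_2=5  [base 5] 5  →[5↦6]→  6 = 6  −1 ⇒ G_3=5
G_3=5  [base 6] 5  →[6↦7]→  5 = 5  −1 ⇒ G_4=4
G_4=4  [base 7] 4  →[7↦8]→  4 = 4  −1 ⇒ G_5=3

3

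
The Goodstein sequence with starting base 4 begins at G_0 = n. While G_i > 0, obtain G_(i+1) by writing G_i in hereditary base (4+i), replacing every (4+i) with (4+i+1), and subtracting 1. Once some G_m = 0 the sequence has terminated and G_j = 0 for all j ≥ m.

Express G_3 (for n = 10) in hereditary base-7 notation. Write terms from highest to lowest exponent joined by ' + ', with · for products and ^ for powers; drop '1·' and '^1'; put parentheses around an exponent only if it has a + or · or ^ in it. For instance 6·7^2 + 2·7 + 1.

10 —HB4→ 2·4 + 2 —bump→ 2·5 + 2 = 12 —(−1)→ 11
11 —HB5→ 2·5 + 1 —bump→ 2·6 + 1 = 13 —(−1)→ 12
12 —HB6→ 2·6 —bump→ 2·7 = 14 —(−1)→ 13

7 + 6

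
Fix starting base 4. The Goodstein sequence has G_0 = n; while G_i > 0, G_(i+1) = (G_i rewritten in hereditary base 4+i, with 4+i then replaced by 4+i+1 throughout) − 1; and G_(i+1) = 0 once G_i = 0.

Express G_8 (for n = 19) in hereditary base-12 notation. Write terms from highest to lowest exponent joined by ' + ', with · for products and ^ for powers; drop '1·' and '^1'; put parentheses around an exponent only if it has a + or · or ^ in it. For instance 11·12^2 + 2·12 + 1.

7·12 + 3

19 —HB4→ 4^2 + 3 —bump→ 5^2 + 3 = 28 —(−1)→ 27
27 —HB5→ 5^2 + 2 —bump→ 6^2 + 2 = 38 —(−1)→ 37
37 —HB6→ 6^2 + 1 —bump→ 7^2 + 1 = 50 —(−1)→ 49
49 —HB7→ 7^2 —bump→ 8^2 = 64 —(−1)→ 63
63 —HB8→ 7·8 + 7 —bump→ 7·9 + 7 = 70 —(−1)→ 69
69 —HB9→ 7·9 + 6 —bump→ 7·10 + 6 = 76 —(−1)→ 75
75 —HB10→ 7·10 + 5 —bump→ 7·11 + 5 = 82 —(−1)→ 81
81 —HB11→ 7·11 + 4 —bump→ 7·12 + 4 = 88 —(−1)→ 87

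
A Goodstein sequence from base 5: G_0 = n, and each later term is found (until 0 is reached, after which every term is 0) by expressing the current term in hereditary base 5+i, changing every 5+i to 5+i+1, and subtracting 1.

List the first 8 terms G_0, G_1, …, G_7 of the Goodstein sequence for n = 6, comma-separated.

(0) 6|_5 = 5 + 1 ↦ 6 + 1|_6 = 7 ⇒ 6
(1) 6|_6 = 6 ↦ 7|_7 = 7 ⇒ 6
(2) 6|_7 = 6 ↦ 6|_8 = 6 ⇒ 5
(3) 5|_8 = 5 ↦ 5|_9 = 5 ⇒ 4
(4) 4|_9 = 4 ↦ 4|_10 = 4 ⇒ 3
(5) 3|_10 = 3 ↦ 3|_11 = 3 ⇒ 2
(6) 2|_11 = 2 ↦ 2|_12 = 2 ⇒ 1

6, 6, 6, 5, 4, 3, 2, 1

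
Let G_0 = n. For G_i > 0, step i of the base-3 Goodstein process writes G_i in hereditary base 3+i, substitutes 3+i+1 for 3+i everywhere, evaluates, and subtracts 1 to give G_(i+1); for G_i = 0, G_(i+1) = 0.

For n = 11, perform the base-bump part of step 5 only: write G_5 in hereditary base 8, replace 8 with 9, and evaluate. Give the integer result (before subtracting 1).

i=0: 11 = 3^2 + 2 (b=3); 3→4: 4^2 + 2 = 18; 18−1 = 17
i=1: 17 = 4^2 + 1 (b=4); 4→5: 5^2 + 1 = 26; 26−1 = 25
i=2: 25 = 5^2 (b=5); 5→6: 6^2 = 36; 36−1 = 35
i=3: 35 = 5·6 + 5 (b=6); 6→7: 5·7 + 5 = 40; 40−1 = 39
i=4: 39 = 5·7 + 4 (b=7); 7→8: 5·8 + 4 = 44; 44−1 = 43
i=5: 43 = 5·8 + 3 (b=8); 8→9: 5·9 + 3 = 48; 48−1 = 47

48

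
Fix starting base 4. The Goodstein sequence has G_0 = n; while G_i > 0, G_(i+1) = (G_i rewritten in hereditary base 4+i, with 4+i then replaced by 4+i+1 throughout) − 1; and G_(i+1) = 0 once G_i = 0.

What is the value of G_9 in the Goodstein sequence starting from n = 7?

2

[0] 7 ≡ 4 + 3 (base 4). Lift 5: 8. −1: 7.
[1] 7 ≡ 5 + 2 (base 5). Lift 6: 8. −1: 7.
[2] 7 ≡ 6 + 1 (base 6). Lift 7: 8. −1: 7.
[3] 7 ≡ 7 (base 7). Lift 8: 8. −1: 7.
[4] 7 ≡ 7 (base 8). Lift 9: 7. −1: 6.
[5] 6 ≡ 6 (base 9). Lift 10: 6. −1: 5.
[6] 5 ≡ 5 (base 10). Lift 11: 5. −1: 4.
[7] 4 ≡ 4 (base 11). Lift 12: 4. −1: 3.
[8] 3 ≡ 3 (base 12). Lift 13: 3. −1: 2.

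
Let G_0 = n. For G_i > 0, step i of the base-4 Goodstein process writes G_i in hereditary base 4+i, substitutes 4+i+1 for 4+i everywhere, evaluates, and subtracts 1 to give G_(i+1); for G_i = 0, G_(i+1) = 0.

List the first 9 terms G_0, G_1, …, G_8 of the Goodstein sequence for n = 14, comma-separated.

14, 16, 18, 20, 21, 22, 23, 24, 25

14 —HB4→ 3·4 + 2 —bump→ 3·5 + 2 = 17 —(−1)→ 16
16 —HB5→ 3·5 + 1 —bump→ 3·6 + 1 = 19 —(−1)→ 18
18 —HB6→ 3·6 —bump→ 3·7 = 21 —(−1)→ 20
20 —HB7→ 2·7 + 6 —bump→ 2·8 + 6 = 22 —(−1)→ 21
21 —HB8→ 2·8 + 5 —bump→ 2·9 + 5 = 23 —(−1)→ 22
22 —HB9→ 2·9 + 4 —bump→ 2·10 + 4 = 24 —(−1)→ 23
23 —HB10→ 2·10 + 3 —bump→ 2·11 + 3 = 25 —(−1)→ 24
24 —HB11→ 2·11 + 2 —bump→ 2·12 + 2 = 26 —(−1)→ 25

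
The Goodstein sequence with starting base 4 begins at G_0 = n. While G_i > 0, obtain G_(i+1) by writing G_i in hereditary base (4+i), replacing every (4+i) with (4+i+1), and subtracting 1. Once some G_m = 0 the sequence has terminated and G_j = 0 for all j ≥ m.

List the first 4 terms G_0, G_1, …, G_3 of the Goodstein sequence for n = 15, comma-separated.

i=0: 15 = 3·4 + 3 (b=4); 4→5: 3·5 + 3 = 18; 18−1 = 17
i=1: 17 = 3·5 + 2 (b=5); 5→6: 3·6 + 2 = 20; 20−1 = 19
i=2: 19 = 3·6 + 1 (b=6); 6→7: 3·7 + 1 = 22; 22−1 = 21

15, 17, 19, 21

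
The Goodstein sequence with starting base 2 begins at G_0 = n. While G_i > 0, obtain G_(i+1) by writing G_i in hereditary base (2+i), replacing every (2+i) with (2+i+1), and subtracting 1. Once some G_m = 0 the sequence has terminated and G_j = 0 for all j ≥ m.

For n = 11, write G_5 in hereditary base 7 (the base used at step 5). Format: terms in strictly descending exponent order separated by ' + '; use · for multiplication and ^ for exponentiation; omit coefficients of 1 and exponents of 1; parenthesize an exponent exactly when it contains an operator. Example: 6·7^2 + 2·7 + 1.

7^(7 + 1)

(0) 11|_2 = 2^(2 + 1) + 2 + 1 ↦ 3^(3 + 1) + 3 + 1|_3 = 85 ⇒ 84
(1) 84|_3 = 3^(3 + 1) + 3 ↦ 4^(4 + 1) + 4|_4 = 1028 ⇒ 1027
(2) 1027|_4 = 4^(4 + 1) + 3 ↦ 5^(5 + 1) + 3|_5 = 15628 ⇒ 15627
(3) 15627|_5 = 5^(5 + 1) + 2 ↦ 6^(6 + 1) + 2|_6 = 279938 ⇒ 279937
(4) 279937|_6 = 6^(6 + 1) + 1 ↦ 7^(7 + 1) + 1|_7 = 5764802 ⇒ 5764801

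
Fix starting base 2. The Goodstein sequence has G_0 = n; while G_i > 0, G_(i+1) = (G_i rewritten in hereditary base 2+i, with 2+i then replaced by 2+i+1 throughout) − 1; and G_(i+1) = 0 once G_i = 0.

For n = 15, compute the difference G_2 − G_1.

i=0: 15 = 2^(2 + 1) + 2^2 + 2 + 1 (b=2); 2→3: 3^(3 + 1) + 3^3 + 3 + 1 = 112; 112−1 = 111
i=1: 111 = 3^(3 + 1) + 3^3 + 3 (b=3); 3→4: 4^(4 + 1) + 4^4 + 4 = 1284; 1284−1 = 1283

1172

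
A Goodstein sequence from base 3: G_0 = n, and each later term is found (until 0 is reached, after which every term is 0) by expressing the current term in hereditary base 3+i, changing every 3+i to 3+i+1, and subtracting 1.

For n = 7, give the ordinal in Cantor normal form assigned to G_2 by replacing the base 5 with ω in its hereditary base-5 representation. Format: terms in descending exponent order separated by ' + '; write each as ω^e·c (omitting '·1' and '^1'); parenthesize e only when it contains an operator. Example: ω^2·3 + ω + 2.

[0] 7 ≡ 2·3 + 1 (base 3). Lift 4: 9. −1: 8.
[1] 8 ≡ 2·4 (base 4). Lift 5: 10. −1: 9.
[2] 9 ≡ 5 + 4 (base 5). Lift 6: 10. −1: 9.

ω + 4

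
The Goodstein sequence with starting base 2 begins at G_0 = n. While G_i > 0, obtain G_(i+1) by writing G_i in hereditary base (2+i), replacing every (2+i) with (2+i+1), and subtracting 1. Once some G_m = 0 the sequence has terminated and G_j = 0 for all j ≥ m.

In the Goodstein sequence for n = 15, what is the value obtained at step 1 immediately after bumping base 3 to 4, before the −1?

G_0=15  [base 2] 2^(2 + 1) + 2^2 + 2 + 1  →[2↦3]→  3^(3 + 1) + 3^3 + 3 + 1 = 112  −1 ⇒ G_1=111
G_1=111  [base 3] 3^(3 + 1) + 3^3 + 3  →[3↦4]→  4^(4 + 1) + 4^4 + 4 = 1284  −1 ⇒ G_2=1283

1284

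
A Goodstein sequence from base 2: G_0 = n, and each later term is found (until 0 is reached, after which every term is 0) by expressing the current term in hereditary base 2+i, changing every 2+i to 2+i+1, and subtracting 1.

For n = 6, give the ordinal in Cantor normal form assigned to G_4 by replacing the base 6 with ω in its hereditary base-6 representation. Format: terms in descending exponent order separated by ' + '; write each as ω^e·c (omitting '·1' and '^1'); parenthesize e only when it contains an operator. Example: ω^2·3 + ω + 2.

G_0=6  [base 2] 2^2 + 2  →[2↦3]→  3^3 + 3 = 30  −1 ⇒ G_1=29
G_1=29  [base 3] 3^3 + 2  →[3↦4]→  4^4 + 2 = 258  −1 ⇒ G_2=257
G_2=257  [base 4] 4^4 + 1  →[4↦5]→  5^5 + 1 = 3126  −1 ⇒ G_3=3125
G_3=3125  [base 5] 5^5  →[5↦6]→  6^6 = 46656  −1 ⇒ G_4=46655
G_4=46655  [base 6] 5·6^5 + 5·6^4 + 5·6^3 + 5·6^2 + 5·6 + 5  →[6↦7]→  5·7^5 + 5·7^4 + 5·7^3 + 5·7^2 + 5·7 + 5 = 98040  −1 ⇒ G_5=98039

ω^5·5 + ω^4·5 + ω^3·5 + ω^2·5 + ω·5 + 5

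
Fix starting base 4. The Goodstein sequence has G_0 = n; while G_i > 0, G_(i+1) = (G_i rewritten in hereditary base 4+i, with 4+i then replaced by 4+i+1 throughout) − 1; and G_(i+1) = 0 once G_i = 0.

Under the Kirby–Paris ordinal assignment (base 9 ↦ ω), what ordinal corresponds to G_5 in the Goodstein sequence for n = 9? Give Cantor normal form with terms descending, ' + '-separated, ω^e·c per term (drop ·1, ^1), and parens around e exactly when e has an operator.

G_0=9  [base 4] 2·4 + 1  →[4↦5]→  2·5 + 1 = 11  −1 ⇒ G_1=10
G_1=10  [base 5] 2·5  →[5↦6]→  2·6 = 12  −1 ⇒ G_2=11
G_2=11  [base 6] 6 + 5  →[6↦7]→  7 + 5 = 12  −1 ⇒ G_3=11
G_3=11  [base 7] 7 + 4  →[7↦8]→  8 + 4 = 12  −1 ⇒ G_4=11
G_4=11  [base 8] 8 + 3  →[8↦9]→  9 + 3 = 12  −1 ⇒ G_5=11
G_5=11  [base 9] 9 + 2  →[9↦10]→  10 + 2 = 12  −1 ⇒ G_6=11

ω + 2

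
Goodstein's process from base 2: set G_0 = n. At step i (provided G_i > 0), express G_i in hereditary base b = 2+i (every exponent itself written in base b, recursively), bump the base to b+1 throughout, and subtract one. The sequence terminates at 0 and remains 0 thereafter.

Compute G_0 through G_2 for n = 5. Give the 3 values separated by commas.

5 —HB2→ 2^2 + 1 —bump→ 3^3 + 1 = 28 —(−1)→ 27
27 —HB3→ 3^3 —bump→ 4^4 = 256 —(−1)→ 255

5, 27, 255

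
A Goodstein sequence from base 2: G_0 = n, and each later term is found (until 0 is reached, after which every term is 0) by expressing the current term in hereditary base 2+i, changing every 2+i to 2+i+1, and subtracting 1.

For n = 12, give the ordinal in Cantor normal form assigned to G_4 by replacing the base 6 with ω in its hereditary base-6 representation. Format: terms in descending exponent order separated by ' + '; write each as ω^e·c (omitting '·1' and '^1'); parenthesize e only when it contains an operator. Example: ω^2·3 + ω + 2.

base 2: 12 = 2^(2 + 1) + 2^2; at 3: 3^(3 + 1) + 3^3 = 108; next = 107
base 3: 107 = 3^(3 + 1) + 2·3^2 + 2·3 + 2; at 4: 4^(4 + 1) + 2·4^2 + 2·4 + 2 = 1066; next = 1065
base 4: 1065 = 4^(4 + 1) + 2·4^2 + 2·4 + 1; at 5: 5^(5 + 1) + 2·5^2 + 2·5 + 1 = 15686; next = 15685
base 5: 15685 = 5^(5 + 1) + 2·5^2 + 2·5; at 6: 6^(6 + 1) + 2·6^2 + 2·6 = 280020; next = 280019

ω^(ω + 1) + ω^2·2 + ω + 5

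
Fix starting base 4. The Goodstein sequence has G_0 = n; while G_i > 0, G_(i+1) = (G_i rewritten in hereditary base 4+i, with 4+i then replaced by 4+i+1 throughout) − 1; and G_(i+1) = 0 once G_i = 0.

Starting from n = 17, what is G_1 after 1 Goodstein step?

25

[0] 17 ≡ 4^2 + 1 (base 4). Lift 5: 26. −1: 25.
[1] 25 ≡ 5^2 (base 5). Lift 6: 36. −1: 35.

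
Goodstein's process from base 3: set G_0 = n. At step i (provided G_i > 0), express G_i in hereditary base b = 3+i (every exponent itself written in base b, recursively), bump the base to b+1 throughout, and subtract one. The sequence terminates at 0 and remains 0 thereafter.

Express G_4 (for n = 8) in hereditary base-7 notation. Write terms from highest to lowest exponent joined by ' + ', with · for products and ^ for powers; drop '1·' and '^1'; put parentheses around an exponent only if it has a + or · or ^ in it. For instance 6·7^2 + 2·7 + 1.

i=0: 8 = 2·3 + 2 (b=3); 3→4: 2·4 + 2 = 10; 10−1 = 9
i=1: 9 = 2·4 + 1 (b=4); 4→5: 2·5 + 1 = 11; 11−1 = 10
i=2: 10 = 2·5 (b=5); 5→6: 2·6 = 12; 12−1 = 11
i=3: 11 = 6 + 5 (b=6); 6→7: 7 + 5 = 12; 12−1 = 11
i=4: 11 = 7 + 4 (b=7); 7→8: 8 + 4 = 12; 12−1 = 11

7 + 4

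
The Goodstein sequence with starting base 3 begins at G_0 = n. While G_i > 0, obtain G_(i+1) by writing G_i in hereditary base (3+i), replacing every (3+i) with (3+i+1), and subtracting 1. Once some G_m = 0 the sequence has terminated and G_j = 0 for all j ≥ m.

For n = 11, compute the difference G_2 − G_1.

8

11 —HB3→ 3^2 + 2 —bump→ 4^2 + 2 = 18 —(−1)→ 17
17 —HB4→ 4^2 + 1 —bump→ 5^2 + 1 = 26 —(−1)→ 25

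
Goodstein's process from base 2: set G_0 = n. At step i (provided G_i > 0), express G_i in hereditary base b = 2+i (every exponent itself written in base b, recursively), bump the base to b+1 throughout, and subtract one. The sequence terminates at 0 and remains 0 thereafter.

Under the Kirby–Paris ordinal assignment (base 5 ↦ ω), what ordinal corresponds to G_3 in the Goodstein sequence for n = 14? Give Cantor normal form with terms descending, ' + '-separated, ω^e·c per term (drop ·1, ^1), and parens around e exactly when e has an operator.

ω^(ω + 1) + ω^ω

[0] 14 ≡ 2^(2 + 1) + 2^2 + 2 (base 2). Lift 3: 111. −1: 110.
[1] 110 ≡ 3^(3 + 1) + 3^3 + 2 (base 3). Lift 4: 1282. −1: 1281.
[2] 1281 ≡ 4^(4 + 1) + 4^4 + 1 (base 4). Lift 5: 18751. −1: 18750.
[3] 18750 ≡ 5^(5 + 1) + 5^5 (base 5). Lift 6: 326592. −1: 326591.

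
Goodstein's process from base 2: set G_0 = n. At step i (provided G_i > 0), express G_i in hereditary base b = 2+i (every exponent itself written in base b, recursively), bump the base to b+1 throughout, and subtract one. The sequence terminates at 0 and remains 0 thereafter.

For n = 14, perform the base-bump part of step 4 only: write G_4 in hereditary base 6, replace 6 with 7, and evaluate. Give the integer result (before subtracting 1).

[0] 14 ≡ 2^(2 + 1) + 2^2 + 2 (base 2). Lift 3: 111. −1: 110.
[1] 110 ≡ 3^(3 + 1) + 3^3 + 2 (base 3). Lift 4: 1282. −1: 1281.
[2] 1281 ≡ 4^(4 + 1) + 4^4 + 1 (base 4). Lift 5: 18751. −1: 18750.
[3] 18750 ≡ 5^(5 + 1) + 5^5 (base 5). Lift 6: 326592. −1: 326591.

5862841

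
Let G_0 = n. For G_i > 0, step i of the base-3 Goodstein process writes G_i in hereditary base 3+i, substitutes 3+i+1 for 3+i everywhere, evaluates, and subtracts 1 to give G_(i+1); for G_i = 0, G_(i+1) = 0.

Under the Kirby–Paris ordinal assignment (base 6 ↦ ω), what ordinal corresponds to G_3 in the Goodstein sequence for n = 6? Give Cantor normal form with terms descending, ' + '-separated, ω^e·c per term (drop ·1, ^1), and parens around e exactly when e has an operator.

G_0=6  [base 3] 2·3  →[3↦4]→  2·4 = 8  −1 ⇒ G_1=7
G_1=7  [base 4] 4 + 3  →[4↦5]→  5 + 3 = 8  −1 ⇒ G_2=7
G_2=7  [base 5] 5 + 2  →[5↦6]→  6 + 2 = 8  −1 ⇒ G_3=7
G_3=7  [base 6] 6 + 1  →[6↦7]→  7 + 1 = 8  −1 ⇒ G_4=7

ω + 1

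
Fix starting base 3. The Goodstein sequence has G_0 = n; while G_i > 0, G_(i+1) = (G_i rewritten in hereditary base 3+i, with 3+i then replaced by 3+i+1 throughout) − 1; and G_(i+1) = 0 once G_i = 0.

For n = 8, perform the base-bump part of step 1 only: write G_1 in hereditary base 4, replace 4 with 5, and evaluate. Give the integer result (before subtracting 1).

base 3: 8 = 2·3 + 2; at 4: 2·4 + 2 = 10; next = 9
base 4: 9 = 2·4 + 1; at 5: 2·5 + 1 = 11; next = 10

11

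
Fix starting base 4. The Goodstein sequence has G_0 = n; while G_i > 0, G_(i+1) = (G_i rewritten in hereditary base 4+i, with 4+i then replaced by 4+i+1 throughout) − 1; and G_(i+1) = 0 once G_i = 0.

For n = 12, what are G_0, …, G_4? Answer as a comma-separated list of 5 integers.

12 —HB4→ 3·4 —bump→ 3·5 = 15 —(−1)→ 14
14 —HB5→ 2·5 + 4 —bump→ 2·6 + 4 = 16 —(−1)→ 15
15 —HB6→ 2·6 + 3 —bump→ 2·7 + 3 = 17 —(−1)→ 16
16 —HB7→ 2·7 + 2 —bump→ 2·8 + 2 = 18 —(−1)→ 17

12, 14, 15, 16, 17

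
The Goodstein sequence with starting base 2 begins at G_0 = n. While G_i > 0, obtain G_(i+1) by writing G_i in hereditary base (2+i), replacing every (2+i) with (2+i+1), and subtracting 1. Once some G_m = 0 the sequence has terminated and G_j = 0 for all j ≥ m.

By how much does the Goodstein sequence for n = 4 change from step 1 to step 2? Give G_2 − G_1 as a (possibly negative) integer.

15

G_0 = 4. HB_2(4) = 2^2. Bump = 27. G_1 = 26.
G_1 = 26. HB_3(26) = 2·3^2 + 2·3 + 2. Bump = 42. G_2 = 41.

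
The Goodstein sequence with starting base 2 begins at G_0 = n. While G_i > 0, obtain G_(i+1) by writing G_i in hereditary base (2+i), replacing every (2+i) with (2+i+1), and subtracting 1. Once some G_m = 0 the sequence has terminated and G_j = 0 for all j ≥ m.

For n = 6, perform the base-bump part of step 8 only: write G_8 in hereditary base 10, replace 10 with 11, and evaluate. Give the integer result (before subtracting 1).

885776

i=0: 6 = 2^2 + 2 (b=2); 2→3: 3^3 + 3 = 30; 30−1 = 29
i=1: 29 = 3^3 + 2 (b=3); 3→4: 4^4 + 2 = 258; 258−1 = 257
i=2: 257 = 4^4 + 1 (b=4); 4→5: 5^5 + 1 = 3126; 3126−1 = 3125
i=3: 3125 = 5^5 (b=5); 5→6: 6^6 = 46656; 46656−1 = 46655
i=4: 46655 = 5·6^5 + 5·6^4 + 5·6^3 + 5·6^2 + 5·6 + 5 (b=6); 6→7: 5·7^5 + 5·7^4 + 5·7^3 + 5·7^2 + 5·7 + 5 = 98040; 98040−1 = 98039
i=5: 98039 = 5·7^5 + 5·7^4 + 5·7^3 + 5·7^2 + 5·7 + 4 (b=7); 7→8: 5·8^5 + 5·8^4 + 5·8^3 + 5·8^2 + 5·8 + 4 = 187244; 187244−1 = 187243
i=6: 187243 = 5·8^5 + 5·8^4 + 5·8^3 + 5·8^2 + 5·8 + 3 (b=8); 8→9: 5·9^5 + 5·9^4 + 5·9^3 + 5·9^2 + 5·9 + 3 = 332148; 332148−1 = 332147
i=7: 332147 = 5·9^5 + 5·9^4 + 5·9^3 + 5·9^2 + 5·9 + 2 (b=9); 9→10: 5·10^5 + 5·10^4 + 5·10^3 + 5·10^2 + 5·10 + 2 = 555552; 555552−1 = 555551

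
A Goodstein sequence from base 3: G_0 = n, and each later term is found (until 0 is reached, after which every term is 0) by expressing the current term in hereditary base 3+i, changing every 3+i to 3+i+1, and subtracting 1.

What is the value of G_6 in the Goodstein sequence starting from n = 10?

i=0: 10 = 3^2 + 1 (b=3); 3→4: 4^2 + 1 = 17; 17−1 = 16
i=1: 16 = 4^2 (b=4); 4→5: 5^2 = 25; 25−1 = 24
i=2: 24 = 4·5 + 4 (b=5); 5→6: 4·6 + 4 = 28; 28−1 = 27
i=3: 27 = 4·6 + 3 (b=6); 6→7: 4·7 + 3 = 31; 31−1 = 30
i=4: 30 = 4·7 + 2 (b=7); 7→8: 4·8 + 2 = 34; 34−1 = 33
i=5: 33 = 4·8 + 1 (b=8); 8→9: 4·9 + 1 = 37; 37−1 = 36
i=6: 36 = 4·9 (b=9); 9→10: 4·10 = 40; 40−1 = 39

36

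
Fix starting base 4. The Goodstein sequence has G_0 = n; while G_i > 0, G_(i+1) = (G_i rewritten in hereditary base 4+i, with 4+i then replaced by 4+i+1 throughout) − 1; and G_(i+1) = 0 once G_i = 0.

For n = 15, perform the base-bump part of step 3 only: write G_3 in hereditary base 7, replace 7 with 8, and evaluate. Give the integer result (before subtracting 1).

24

15 —HB4→ 3·4 + 3 —bump→ 3·5 + 3 = 18 —(−1)→ 17
17 —HB5→ 3·5 + 2 —bump→ 3·6 + 2 = 20 —(−1)→ 19
19 —HB6→ 3·6 + 1 —bump→ 3·7 + 1 = 22 —(−1)→ 21
21 —HB7→ 3·7 —bump→ 3·8 = 24 —(−1)→ 23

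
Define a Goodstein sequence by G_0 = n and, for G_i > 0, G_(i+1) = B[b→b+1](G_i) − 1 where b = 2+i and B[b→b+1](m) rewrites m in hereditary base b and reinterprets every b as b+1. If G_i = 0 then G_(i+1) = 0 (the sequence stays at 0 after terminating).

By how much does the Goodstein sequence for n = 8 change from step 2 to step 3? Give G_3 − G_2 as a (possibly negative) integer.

step 0: 8 = 2^(2 + 1); sub 3 for 2: 3^(3 + 1); = 81; G_1 = 81−1 = 80
step 1: 80 = 2·3^3 + 2·3^2 + 2·3 + 2; sub 4 for 3: 2·4^4 + 2·4^2 + 2·4 + 2; = 554; G_2 = 554−1 = 553
step 2: 553 = 2·4^4 + 2·4^2 + 2·4 + 1; sub 5 for 4: 2·5^5 + 2·5^2 + 2·5 + 1; = 6311; G_3 = 6311−1 = 6310

5757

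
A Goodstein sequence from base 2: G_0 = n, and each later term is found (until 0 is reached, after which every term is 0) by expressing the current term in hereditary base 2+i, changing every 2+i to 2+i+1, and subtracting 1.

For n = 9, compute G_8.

base 2: 9 = 2^(2 + 1) + 1; at 3: 3^(3 + 1) + 1 = 82; next = 81
base 3: 81 = 3^(3 + 1); at 4: 4^(4 + 1) = 1024; next = 1023
base 4: 1023 = 3·4^4 + 3·4^3 + 3·4^2 + 3·4 + 3; at 5: 3·5^5 + 3·5^3 + 3·5^2 + 3·5 + 3 = 9843; next = 9842
base 5: 9842 = 3·5^5 + 3·5^3 + 3·5^2 + 3·5 + 2; at 6: 3·6^6 + 3·6^3 + 3·6^2 + 3·6 + 2 = 140744; next = 140743
base 6: 140743 = 3·6^6 + 3·6^3 + 3·6^2 + 3·6 + 1; at 7: 3·7^7 + 3·7^3 + 3·7^2 + 3·7 + 1 = 2471827; next = 2471826
base 7: 2471826 = 3·7^7 + 3·7^3 + 3·7^2 + 3·7; at 8: 3·8^8 + 3·8^3 + 3·8^2 + 3·8 = 50333400; next = 50333399
base 8: 50333399 = 3·8^8 + 3·8^3 + 3·8^2 + 2·8 + 7; at 9: 3·9^9 + 3·9^3 + 3·9^2 + 2·9 + 7 = 1162263922; next = 1162263921
base 9: 1162263921 = 3·9^9 + 3·9^3 + 3·9^2 + 2·9 + 6; at 10: 3·10^10 + 3·10^3 + 3·10^2 + 2·10 + 6 = 30000003326; next = 30000003325
base 10: 30000003325 = 3·10^10 + 3·10^3 + 3·10^2 + 2·10 + 5; at 11: 3·11^11 + 3·11^3 + 3·11^2 + 2·11 + 5 = 855935016216; next = 855935016215

30000003325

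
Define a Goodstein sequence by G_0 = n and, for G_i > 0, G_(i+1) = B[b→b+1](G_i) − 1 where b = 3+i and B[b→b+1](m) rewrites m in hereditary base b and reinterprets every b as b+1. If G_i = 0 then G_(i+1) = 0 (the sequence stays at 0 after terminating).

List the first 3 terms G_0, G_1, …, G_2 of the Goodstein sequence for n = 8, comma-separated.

base 3: 8 = 2·3 + 2; at 4: 2·4 + 2 = 10; next = 9
base 4: 9 = 2·4 + 1; at 5: 2·5 + 1 = 11; next = 10

8, 9, 10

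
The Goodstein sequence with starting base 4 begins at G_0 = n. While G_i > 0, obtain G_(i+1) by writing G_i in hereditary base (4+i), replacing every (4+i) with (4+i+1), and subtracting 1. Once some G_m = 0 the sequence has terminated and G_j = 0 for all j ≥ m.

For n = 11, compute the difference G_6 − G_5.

0

(0) 11|_4 = 2·4 + 3 ↦ 2·5 + 3|_5 = 13 ⇒ 12
(1) 12|_5 = 2·5 + 2 ↦ 2·6 + 2|_6 = 14 ⇒ 13
(2) 13|_6 = 2·6 + 1 ↦ 2·7 + 1|_7 = 15 ⇒ 14
(3) 14|_7 = 2·7 ↦ 2·8|_8 = 16 ⇒ 15
(4) 15|_8 = 8 + 7 ↦ 9 + 7|_9 = 16 ⇒ 15
(5) 15|_9 = 9 + 6 ↦ 10 + 6|_10 = 16 ⇒ 15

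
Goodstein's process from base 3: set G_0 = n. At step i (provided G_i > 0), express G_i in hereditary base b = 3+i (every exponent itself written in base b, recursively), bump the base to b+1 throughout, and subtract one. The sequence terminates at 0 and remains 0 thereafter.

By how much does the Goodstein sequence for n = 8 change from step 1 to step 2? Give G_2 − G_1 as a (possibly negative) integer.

1

G_0=8  [base 3] 2·3 + 2  →[3↦4]→  2·4 + 2 = 10  −1 ⇒ G_1=9
G_1=9  [base 4] 2·4 + 1  →[4↦5]→  2·5 + 1 = 11  −1 ⇒ G_2=10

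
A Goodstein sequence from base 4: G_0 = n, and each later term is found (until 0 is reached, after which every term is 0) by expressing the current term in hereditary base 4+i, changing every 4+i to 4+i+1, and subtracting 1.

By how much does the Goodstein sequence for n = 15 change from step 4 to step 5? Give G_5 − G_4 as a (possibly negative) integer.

1

base 4: 15 = 3·4 + 3; at 5: 3·5 + 3 = 18; next = 17
base 5: 17 = 3·5 + 2; at 6: 3·6 + 2 = 20; next = 19
base 6: 19 = 3·6 + 1; at 7: 3·7 + 1 = 22; next = 21
base 7: 21 = 3·7; at 8: 3·8 = 24; next = 23
base 8: 23 = 2·8 + 7; at 9: 2·9 + 7 = 25; next = 24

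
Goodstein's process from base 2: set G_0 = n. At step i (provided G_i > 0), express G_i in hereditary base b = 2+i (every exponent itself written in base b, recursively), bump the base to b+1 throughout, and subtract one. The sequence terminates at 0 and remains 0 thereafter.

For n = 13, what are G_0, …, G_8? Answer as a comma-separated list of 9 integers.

13, 108, 1279, 16092, 280711, 5765998, 134219479, 3486786855, 100000003325

[0] 13 ≡ 2^(2 + 1) + 2^2 + 1 (base 2). Lift 3: 109. −1: 108.
[1] 108 ≡ 3^(3 + 1) + 3^3 (base 3). Lift 4: 1280. −1: 1279.
[2] 1279 ≡ 4^(4 + 1) + 3·4^3 + 3·4^2 + 3·4 + 3 (base 4). Lift 5: 16093. −1: 16092.
[3] 16092 ≡ 5^(5 + 1) + 3·5^3 + 3·5^2 + 3·5 + 2 (base 5). Lift 6: 280712. −1: 280711.
[4] 280711 ≡ 6^(6 + 1) + 3·6^3 + 3·6^2 + 3·6 + 1 (base 6). Lift 7: 5765999. −1: 5765998.
[5] 5765998 ≡ 7^(7 + 1) + 3·7^3 + 3·7^2 + 3·7 (base 7). Lift 8: 134219480. −1: 134219479.
[6] 134219479 ≡ 8^(8 + 1) + 3·8^3 + 3·8^2 + 2·8 + 7 (base 8). Lift 9: 3486786856. −1: 3486786855.
[7] 3486786855 ≡ 9^(9 + 1) + 3·9^3 + 3·9^2 + 2·9 + 6 (base 9). Lift 10: 100000003326. −1: 100000003325.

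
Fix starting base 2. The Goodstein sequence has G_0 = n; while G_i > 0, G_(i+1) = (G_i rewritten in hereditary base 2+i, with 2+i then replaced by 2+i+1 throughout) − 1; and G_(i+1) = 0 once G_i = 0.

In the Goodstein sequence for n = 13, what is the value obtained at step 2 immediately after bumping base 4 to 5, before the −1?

16093

G_0=13  [base 2] 2^(2 + 1) + 2^2 + 1  →[2↦3]→  3^(3 + 1) + 3^3 + 1 = 109  −1 ⇒ G_1=108
G_1=108  [base 3] 3^(3 + 1) + 3^3  →[3↦4]→  4^(4 + 1) + 4^4 = 1280  −1 ⇒ G_2=1279
G_2=1279  [base 4] 4^(4 + 1) + 3·4^3 + 3·4^2 + 3·4 + 3  →[4↦5]→  5^(5 + 1) + 3·5^3 + 3·5^2 + 3·5 + 3 = 16093  −1 ⇒ G_3=16092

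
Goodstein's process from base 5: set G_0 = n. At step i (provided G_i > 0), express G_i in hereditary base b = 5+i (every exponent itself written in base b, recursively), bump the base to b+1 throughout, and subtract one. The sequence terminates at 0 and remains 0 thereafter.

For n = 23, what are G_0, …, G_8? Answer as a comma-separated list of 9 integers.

G_0=23  [base 5] 4·5 + 3  →[5↦6]→  4·6 + 3 = 27  −1 ⇒ G_1=26
G_1=26  [base 6] 4·6 + 2  →[6↦7]→  4·7 + 2 = 30  −1 ⇒ G_2=29
G_2=29  [base 7] 4·7 + 1  →[7↦8]→  4·8 + 1 = 33  −1 ⇒ G_3=32
G_3=32  [base 8] 4·8  →[8↦9]→  4·9 = 36  −1 ⇒ G_4=35
G_4=35  [base 9] 3·9 + 8  →[9↦10]→  3·10 + 8 = 38  −1 ⇒ G_5=37
G_5=37  [base 10] 3·10 + 7  →[10↦11]→  3·11 + 7 = 40  −1 ⇒ G_6=39
G_6=39  [base 11] 3·11 + 6  →[11↦12]→  3·12 + 6 = 42  −1 ⇒ G_7=41
G_7=41  [base 12] 3·12 + 5  →[12↦13]→  3·13 + 5 = 44  −1 ⇒ G_8=43

23, 26, 29, 32, 35, 37, 39, 41, 43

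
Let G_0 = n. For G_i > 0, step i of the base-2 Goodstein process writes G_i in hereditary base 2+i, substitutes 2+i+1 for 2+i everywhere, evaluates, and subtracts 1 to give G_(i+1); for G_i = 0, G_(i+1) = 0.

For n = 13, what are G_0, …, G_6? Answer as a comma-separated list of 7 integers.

i=0: 13 = 2^(2 + 1) + 2^2 + 1 (b=2); 2→3: 3^(3 + 1) + 3^3 + 1 = 109; 109−1 = 108
i=1: 108 = 3^(3 + 1) + 3^3 (b=3); 3→4: 4^(4 + 1) + 4^4 = 1280; 1280−1 = 1279
i=2: 1279 = 4^(4 + 1) + 3·4^3 + 3·4^2 + 3·4 + 3 (b=4); 4→5: 5^(5 + 1) + 3·5^3 + 3·5^2 + 3·5 + 3 = 16093; 16093−1 = 16092
i=3: 16092 = 5^(5 + 1) + 3·5^3 + 3·5^2 + 3·5 + 2 (b=5); 5→6: 6^(6 + 1) + 3·6^3 + 3·6^2 + 3·6 + 2 = 280712; 280712−1 = 280711
i=4: 280711 = 6^(6 + 1) + 3·6^3 + 3·6^2 + 3·6 + 1 (b=6); 6→7: 7^(7 + 1) + 3·7^3 + 3·7^2 + 3·7 + 1 = 5765999; 5765999−1 = 5765998
i=5: 5765998 = 7^(7 + 1) + 3·7^3 + 3·7^2 + 3·7 (b=7); 7→8: 8^(8 + 1) + 3·8^3 + 3·8^2 + 3·8 = 134219480; 134219480−1 = 134219479

13, 108, 1279, 16092, 280711, 5765998, 134219479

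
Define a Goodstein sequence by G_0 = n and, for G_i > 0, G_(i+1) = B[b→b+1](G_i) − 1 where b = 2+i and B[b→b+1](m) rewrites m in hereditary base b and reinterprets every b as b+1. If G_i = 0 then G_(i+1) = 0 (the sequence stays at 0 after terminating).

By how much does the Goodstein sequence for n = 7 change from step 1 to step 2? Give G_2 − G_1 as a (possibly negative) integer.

229

[0] 7 ≡ 2^2 + 2 + 1 (base 2). Lift 3: 31. −1: 30.
[1] 30 ≡ 3^3 + 3 (base 3). Lift 4: 260. −1: 259.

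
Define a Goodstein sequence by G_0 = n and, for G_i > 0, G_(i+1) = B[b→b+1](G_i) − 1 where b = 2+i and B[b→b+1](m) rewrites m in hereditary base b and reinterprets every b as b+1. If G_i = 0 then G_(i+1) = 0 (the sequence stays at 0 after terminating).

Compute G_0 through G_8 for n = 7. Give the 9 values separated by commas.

(0) 7|_2 = 2^2 + 2 + 1 ↦ 3^3 + 3 + 1|_3 = 31 ⇒ 30
(1) 30|_3 = 3^3 + 3 ↦ 4^4 + 4|_4 = 260 ⇒ 259
(2) 259|_4 = 4^4 + 3 ↦ 5^5 + 3|_5 = 3128 ⇒ 3127
(3) 3127|_5 = 5^5 + 2 ↦ 6^6 + 2|_6 = 46658 ⇒ 46657
(4) 46657|_6 = 6^6 + 1 ↦ 7^7 + 1|_7 = 823544 ⇒ 823543
(5) 823543|_7 = 7^7 ↦ 8^8|_8 = 16777216 ⇒ 16777215
(6) 16777215|_8 = 7·8^7 + 7·8^6 + 7·8^5 + 7·8^4 + 7·8^3 + 7·8^2 + 7·8 + 7 ↦ 7·9^7 + 7·9^6 + 7·9^5 + 7·9^4 + 7·9^3 + 7·9^2 + 7·9 + 7|_9 = 37665880 ⇒ 37665879
(7) 37665879|_9 = 7·9^7 + 7·9^6 + 7·9^5 + 7·9^4 + 7·9^3 + 7·9^2 + 7·9 + 6 ↦ 7·10^7 + 7·10^6 + 7·10^5 + 7·10^4 + 7·10^3 + 7·10^2 + 7·10 + 6|_10 = 77777776 ⇒ 77777775

7, 30, 259, 3127, 46657, 823543, 16777215, 37665879, 77777775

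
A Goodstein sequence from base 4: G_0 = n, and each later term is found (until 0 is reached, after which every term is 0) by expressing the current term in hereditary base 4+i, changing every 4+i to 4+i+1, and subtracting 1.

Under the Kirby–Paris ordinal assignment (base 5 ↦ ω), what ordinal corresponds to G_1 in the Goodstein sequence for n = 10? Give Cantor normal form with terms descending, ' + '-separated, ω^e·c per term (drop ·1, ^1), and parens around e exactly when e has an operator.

i=0: 10 = 2·4 + 2 (b=4); 4→5: 2·5 + 2 = 12; 12−1 = 11
i=1: 11 = 2·5 + 1 (b=5); 5→6: 2·6 + 1 = 13; 13−1 = 12

ω·2 + 1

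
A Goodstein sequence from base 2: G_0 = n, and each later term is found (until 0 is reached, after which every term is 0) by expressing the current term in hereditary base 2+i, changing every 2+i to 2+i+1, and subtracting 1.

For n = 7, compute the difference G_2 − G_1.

229

7 —HB2→ 2^2 + 2 + 1 —bump→ 3^3 + 3 + 1 = 31 —(−1)→ 30
30 —HB3→ 3^3 + 3 —bump→ 4^4 + 4 = 260 —(−1)→ 259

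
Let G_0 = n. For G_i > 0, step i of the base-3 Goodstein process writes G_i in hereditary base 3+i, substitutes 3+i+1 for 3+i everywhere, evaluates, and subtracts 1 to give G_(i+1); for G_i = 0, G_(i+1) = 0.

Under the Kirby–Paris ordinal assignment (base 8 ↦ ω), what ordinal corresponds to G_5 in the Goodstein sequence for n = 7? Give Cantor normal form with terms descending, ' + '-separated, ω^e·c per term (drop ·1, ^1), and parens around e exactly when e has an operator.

ω + 1

(0) 7|_3 = 2·3 + 1 ↦ 2·4 + 1|_4 = 9 ⇒ 8
(1) 8|_4 = 2·4 ↦ 2·5|_5 = 10 ⇒ 9
(2) 9|_5 = 5 + 4 ↦ 6 + 4|_6 = 10 ⇒ 9
(3) 9|_6 = 6 + 3 ↦ 7 + 3|_7 = 10 ⇒ 9
(4) 9|_7 = 7 + 2 ↦ 8 + 2|_8 = 10 ⇒ 9
(5) 9|_8 = 8 + 1 ↦ 9 + 1|_9 = 10 ⇒ 9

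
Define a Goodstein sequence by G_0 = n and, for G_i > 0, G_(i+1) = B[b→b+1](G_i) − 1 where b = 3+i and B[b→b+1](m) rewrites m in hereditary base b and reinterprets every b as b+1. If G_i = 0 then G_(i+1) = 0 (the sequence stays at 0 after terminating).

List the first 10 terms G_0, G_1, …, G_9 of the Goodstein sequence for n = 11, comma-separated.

11, 17, 25, 35, 39, 43, 47, 51, 55, 59

i=0: 11 = 3^2 + 2 (b=3); 3→4: 4^2 + 2 = 18; 18−1 = 17
i=1: 17 = 4^2 + 1 (b=4); 4→5: 5^2 + 1 = 26; 26−1 = 25
i=2: 25 = 5^2 (b=5); 5→6: 6^2 = 36; 36−1 = 35
i=3: 35 = 5·6 + 5 (b=6); 6→7: 5·7 + 5 = 40; 40−1 = 39
i=4: 39 = 5·7 + 4 (b=7); 7→8: 5·8 + 4 = 44; 44−1 = 43
i=5: 43 = 5·8 + 3 (b=8); 8→9: 5·9 + 3 = 48; 48−1 = 47
i=6: 47 = 5·9 + 2 (b=9); 9→10: 5·10 + 2 = 52; 52−1 = 51
i=7: 51 = 5·10 + 1 (b=10); 10→11: 5·11 + 1 = 56; 56−1 = 55
i=8: 55 = 5·11 (b=11); 11→12: 5·12 = 60; 60−1 = 59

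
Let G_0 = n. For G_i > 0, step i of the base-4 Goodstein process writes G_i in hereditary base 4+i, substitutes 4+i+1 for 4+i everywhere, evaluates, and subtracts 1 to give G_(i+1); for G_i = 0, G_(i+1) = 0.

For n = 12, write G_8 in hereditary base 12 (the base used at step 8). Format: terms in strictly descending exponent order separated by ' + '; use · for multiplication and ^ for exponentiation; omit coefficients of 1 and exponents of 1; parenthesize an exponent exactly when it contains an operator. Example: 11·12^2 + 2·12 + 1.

12 —HB4→ 3·4 —bump→ 3·5 = 15 —(−1)→ 14
14 —HB5→ 2·5 + 4 —bump→ 2·6 + 4 = 16 —(−1)→ 15
15 —HB6→ 2·6 + 3 —bump→ 2·7 + 3 = 17 —(−1)→ 16
16 —HB7→ 2·7 + 2 —bump→ 2·8 + 2 = 18 —(−1)→ 17
17 —HB8→ 2·8 + 1 —bump→ 2·9 + 1 = 19 —(−1)→ 18
18 —HB9→ 2·9 —bump→ 2·10 = 20 —(−1)→ 19
19 —HB10→ 10 + 9 —bump→ 11 + 9 = 20 —(−1)→ 19
19 —HB11→ 11 + 8 —bump→ 12 + 8 = 20 —(−1)→ 19
19 —HB12→ 12 + 7 —bump→ 13 + 7 = 20 —(−1)→ 19

12 + 7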